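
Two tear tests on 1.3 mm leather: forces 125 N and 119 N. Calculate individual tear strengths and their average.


Tear 1 = 96.2 N/mm
Tear 2 = 91.5 N/mm
Average = 93.9 N/mm

Tear 1 = 125 / 1.3 = 96.2 N/mm
Tear 2 = 119 / 1.3 = 91.5 N/mm
Average = (96.2 + 91.5) / 2 = 93.9 N/mm


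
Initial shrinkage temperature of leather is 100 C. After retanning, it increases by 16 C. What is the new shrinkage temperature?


116 C


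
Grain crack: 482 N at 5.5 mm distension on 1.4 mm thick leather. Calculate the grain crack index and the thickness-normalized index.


Crack index = 482 / 5.5 = 87.6 N/mm
Normalized = 87.6 / 1.4 = 62.6 N/mm per mm


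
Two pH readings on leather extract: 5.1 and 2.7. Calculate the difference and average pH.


Difference = 2.4
Average pH = 3.90


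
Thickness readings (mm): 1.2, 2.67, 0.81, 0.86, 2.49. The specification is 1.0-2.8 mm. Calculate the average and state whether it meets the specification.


Sum = 8.03
Average = 8.03 / 5 = 1.61 mm
Specification range: 1.0 to 2.8 mm
Within spec: Yes


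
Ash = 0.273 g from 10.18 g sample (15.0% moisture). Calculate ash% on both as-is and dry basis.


As-is ash% = 0.273 / 10.18 x 100 = 2.68%
Dry mass = 10.18 x (100 - 15.0) / 100 = 8.653 g
Dry-basis ash% = 0.273 / 8.653 x 100 = 3.15%


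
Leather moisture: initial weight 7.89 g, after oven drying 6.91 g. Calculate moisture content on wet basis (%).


Moisture = 7.89 - 6.91 = 0.98 g
MC = 0.98 / 7.89 x 100 = 12.4%


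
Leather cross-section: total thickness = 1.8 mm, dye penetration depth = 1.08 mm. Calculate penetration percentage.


60.0%

Penetration% = 1.08 / 1.8 x 100
Penetration = 60.0%


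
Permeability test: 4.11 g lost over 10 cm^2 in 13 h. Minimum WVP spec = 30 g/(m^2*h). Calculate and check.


WVP = 4.11 / (10 x 13) x 10000 = 316.15 g/(m^2*h)
Minimum: 30 g/(m^2*h)
Meets spec: Yes


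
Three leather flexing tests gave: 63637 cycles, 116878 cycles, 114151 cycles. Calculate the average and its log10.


Average = (63637 + 116878 + 114151) / 3 = 98222 cycles
log10(98222) = 4.99


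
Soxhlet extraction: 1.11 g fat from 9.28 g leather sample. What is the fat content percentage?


12.0%


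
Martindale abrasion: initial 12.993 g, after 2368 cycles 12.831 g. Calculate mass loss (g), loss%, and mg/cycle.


Loss = 12.993 - 12.831 = 0.162 g
Loss% = 0.162 / 12.993 x 100 = 1.25%
Rate = 0.162 / 2368 x 1000 = 0.068 mg/cycle


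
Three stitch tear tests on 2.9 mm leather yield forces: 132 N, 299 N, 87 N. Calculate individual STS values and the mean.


STS1 = 45.5 N/mm
STS2 = 103.1 N/mm
STS3 = 30.0 N/mm
Mean = 59.5 N/mm

STS1 = 132 / 2.9 = 45.5 N/mm
STS2 = 299 / 2.9 = 103.1 N/mm
STS3 = 87 / 2.9 = 30.0 N/mm
Mean = (45.5 + 103.1 + 30.0) / 3 = 59.5 N/mm


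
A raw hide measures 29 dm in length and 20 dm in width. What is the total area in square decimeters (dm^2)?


Area = length x width
Area = 29 x 20 = 580 dm^2


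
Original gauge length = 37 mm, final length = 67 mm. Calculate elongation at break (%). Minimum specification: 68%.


Elongation = 81.1%
Meets spec: Yes

Extension = 67 - 37 = 30 mm
Elongation = 30 / 37 x 100 = 81.1%
Minimum required: 68%
Meets specification: Yes


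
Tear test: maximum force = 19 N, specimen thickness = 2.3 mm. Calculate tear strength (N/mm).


Tear strength = force / thickness
Tear = 19 / 2.3 = 8.3 N/mm


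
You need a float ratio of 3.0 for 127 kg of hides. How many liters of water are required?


Water = hide weight x target ratio
Water = 127 x 3.0 = 381.0 L


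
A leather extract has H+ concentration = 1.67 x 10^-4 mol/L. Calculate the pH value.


pH = -log10[H+]
pH = -log10(1.67 x 10^-4) = 3.78


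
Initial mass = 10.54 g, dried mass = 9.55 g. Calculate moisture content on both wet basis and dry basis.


Wet basis = 9.4%
Dry basis = 10.4%

Moisture lost = 10.54 - 9.55 = 0.99 g
Wet basis MC = 0.99 / 10.54 x 100 = 9.4%
Dry basis MC = 0.99 / 9.55 x 100 = 10.4%


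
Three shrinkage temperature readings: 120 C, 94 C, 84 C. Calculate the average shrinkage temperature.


Average = (120 + 94 + 84) / 3
Average = 298 / 3 = 99.3 C


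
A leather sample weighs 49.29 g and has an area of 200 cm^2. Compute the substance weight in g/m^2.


2464.5 g/m^2

Substance weight = mass / area x 10000
SW = 49.29 / 200 x 10000
SW = 2464.5 g/m^2


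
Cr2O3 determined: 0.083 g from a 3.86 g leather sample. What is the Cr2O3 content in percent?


Cr2O3% = 0.083 / 3.86 x 100
Cr2O3% = 2.15%


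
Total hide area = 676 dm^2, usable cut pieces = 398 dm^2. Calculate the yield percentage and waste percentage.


Yield = 58.9%
Waste = 41.1%


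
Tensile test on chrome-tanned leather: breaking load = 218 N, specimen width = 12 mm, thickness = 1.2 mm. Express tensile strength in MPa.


Cross-section = 12 x 1.2 = 14.4 mm^2
TS = 218 / 14.4 = 15.14 MPa
(1 N/mm^2 = 1 MPa)


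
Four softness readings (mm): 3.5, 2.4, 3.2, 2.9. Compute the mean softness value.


3.00 mm

Sum = 3.5 + 2.4 + 3.2 + 2.9
Mean = 12.0 / 4 = 3.00 mm


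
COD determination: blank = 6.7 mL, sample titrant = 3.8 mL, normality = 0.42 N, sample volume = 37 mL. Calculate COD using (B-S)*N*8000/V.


COD = (6.7 - 3.8) x 0.42 x 8000 / 37
COD = 2.9 x 0.42 x 8000 / 37
COD = 263.4 mg/L


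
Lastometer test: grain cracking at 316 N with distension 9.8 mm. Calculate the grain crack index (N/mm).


32.2 N/mm

Grain crack index = force / distension
Index = 316 / 9.8 = 32.2 N/mm


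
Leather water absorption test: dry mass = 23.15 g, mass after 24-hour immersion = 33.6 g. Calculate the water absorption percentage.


45.1%

Water absorbed = 33.6 - 23.15 = 10.45 g
WA% = 10.45 / 23.15 x 100 = 45.1%


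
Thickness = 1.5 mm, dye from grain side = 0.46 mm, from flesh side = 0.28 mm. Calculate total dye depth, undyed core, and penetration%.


Total dyed = 0.74 mm
Undyed core = 0.76 mm
Penetration = 49.3%


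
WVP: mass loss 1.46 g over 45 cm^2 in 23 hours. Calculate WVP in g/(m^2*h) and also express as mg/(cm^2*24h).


WVP = 1.46 / (45 x 23) x 10000 = 14.11 g/(m^2*h)
Mass loss in mg = 1.46 x 1000 = 1460 mg
Per cm^2 per 24h in mg: 1460 x 24 / (45 x 23) = 35040 / 1035 = 33.86 mg/(cm^2*24h)


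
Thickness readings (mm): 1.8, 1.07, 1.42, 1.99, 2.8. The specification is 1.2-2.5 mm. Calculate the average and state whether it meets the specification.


Sum = 9.08
Average = 9.08 / 5 = 1.82 mm
Specification range: 1.2 to 2.5 mm
Within spec: Yes


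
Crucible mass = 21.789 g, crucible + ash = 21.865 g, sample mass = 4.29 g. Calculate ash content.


Ash mass = 21.865 - 21.789 = 0.076 g
Ash% = 0.076 / 4.29 x 100 = 1.77%


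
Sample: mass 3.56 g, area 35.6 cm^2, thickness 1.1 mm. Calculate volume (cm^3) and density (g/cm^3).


Thickness in cm = 1.1 / 10 = 0.11 cm
Volume = 35.6 x 0.11 = 3.916 cm^3
Density = 3.56 / 3.916 = 0.909 g/cm^3


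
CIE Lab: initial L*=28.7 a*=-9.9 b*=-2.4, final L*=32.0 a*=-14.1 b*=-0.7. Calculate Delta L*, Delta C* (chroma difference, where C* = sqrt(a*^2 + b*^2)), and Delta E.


Delta L* = 3.3
Delta C* = 3.93
Delta E = 5.61


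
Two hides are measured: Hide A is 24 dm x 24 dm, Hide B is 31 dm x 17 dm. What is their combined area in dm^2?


1103 dm^2

Hide A area = 24 x 24 = 576 dm^2
Hide B area = 31 x 17 = 527 dm^2
Total = 576 + 527 = 1103 dm^2


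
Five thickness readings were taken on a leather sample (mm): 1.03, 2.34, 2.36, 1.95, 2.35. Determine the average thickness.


2.01 mm

Sum = 1.03 + 2.34 + 2.36 + 1.95 + 2.35 = 10.03
Average = 10.03 / 5 = 2.01 mm


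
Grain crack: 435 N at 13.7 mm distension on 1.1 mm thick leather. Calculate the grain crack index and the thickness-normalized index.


Crack index = 31.8 N/mm
Normalized index = 28.9 N/mm per mm

Crack index = 435 / 13.7 = 31.8 N/mm
Normalized = 31.8 / 1.1 = 28.9 N/mm per mm


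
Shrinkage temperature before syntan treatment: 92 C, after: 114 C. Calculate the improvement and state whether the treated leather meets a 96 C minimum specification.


Improvement = 114 - 92 = 22 C
Spec check: 114 C >= 96 C? Yes


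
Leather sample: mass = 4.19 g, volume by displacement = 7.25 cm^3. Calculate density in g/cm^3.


0.578 g/cm^3

Density = mass / volume
Density = 4.19 / 7.25 = 0.578 g/cm^3


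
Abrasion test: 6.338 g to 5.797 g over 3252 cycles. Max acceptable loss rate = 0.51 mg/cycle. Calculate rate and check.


Rate = 0.166 mg/cycle
Passes: Yes


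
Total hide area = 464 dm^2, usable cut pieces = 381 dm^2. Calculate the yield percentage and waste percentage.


Yield = 381 / 464 x 100 = 82.1%
Waste = 464 - 381 = 83 dm^2
Waste% = 100 - 82.1 = 17.9%


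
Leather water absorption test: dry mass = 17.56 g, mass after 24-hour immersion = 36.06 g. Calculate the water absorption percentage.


Water absorbed = 36.06 - 17.56 = 18.50 g
WA% = 18.50 / 17.56 x 100 = 105.4%


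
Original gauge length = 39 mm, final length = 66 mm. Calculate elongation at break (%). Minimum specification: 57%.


Extension = 66 - 39 = 27 mm
Elongation = 27 / 39 x 100 = 69.2%
Minimum required: 57%
Meets specification: Yes


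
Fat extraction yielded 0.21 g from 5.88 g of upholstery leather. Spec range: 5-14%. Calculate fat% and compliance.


Fat content = 3.6%
Compliant: No

Fat% = 0.21 / 5.88 x 100 = 3.6%
Spec range: 5-14%
Compliant: No


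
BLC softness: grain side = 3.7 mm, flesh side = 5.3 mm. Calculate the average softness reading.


Average = (3.7 + 5.3) / 2
Average = 4.50 mm


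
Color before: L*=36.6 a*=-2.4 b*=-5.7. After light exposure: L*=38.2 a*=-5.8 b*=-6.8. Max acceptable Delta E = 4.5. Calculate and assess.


Delta E = 3.92
Passes: Yes

dL = 1.6, da = -3.4, db = -1.1
dE = sqrt((1.6)^2 + (-3.4)^2 + (-1.1)^2) = 3.92
Max = 4.5
Passes: Yes


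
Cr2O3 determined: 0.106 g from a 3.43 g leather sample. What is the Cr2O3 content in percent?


3.09%


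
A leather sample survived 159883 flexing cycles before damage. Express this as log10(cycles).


5.20

log10(159883) = 5.20


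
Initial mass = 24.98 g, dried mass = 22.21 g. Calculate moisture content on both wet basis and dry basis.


Wet basis = 11.1%
Dry basis = 12.5%

Moisture lost = 24.98 - 22.21 = 2.77 g
Wet basis MC = 2.77 / 24.98 x 100 = 11.1%
Dry basis MC = 2.77 / 22.21 x 100 = 12.5%


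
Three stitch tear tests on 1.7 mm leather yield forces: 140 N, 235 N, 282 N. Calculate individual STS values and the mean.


STS1 = 82.4 N/mm
STS2 = 138.2 N/mm
STS3 = 165.9 N/mm
Mean = 128.8 N/mm

STS1 = 140 / 1.7 = 82.4 N/mm
STS2 = 235 / 1.7 = 138.2 N/mm
STS3 = 282 / 1.7 = 165.9 N/mm
Mean = (82.4 + 138.2 + 165.9) / 3 = 128.8 N/mm


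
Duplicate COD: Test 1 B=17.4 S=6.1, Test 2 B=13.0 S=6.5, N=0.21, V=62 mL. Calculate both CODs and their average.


COD1 = (17.4 - 6.1) x 0.21 x 8000 / 62 = 306.2 mg/L
COD2 = (13.0 - 6.5) x 0.21 x 8000 / 62 = 176.1 mg/L
Average = (306.2 + 176.1) / 2 = 241.2 mg/L


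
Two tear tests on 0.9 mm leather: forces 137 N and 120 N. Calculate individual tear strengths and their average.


Tear 1 = 152.2 N/mm
Tear 2 = 133.3 N/mm
Average = 142.8 N/mm


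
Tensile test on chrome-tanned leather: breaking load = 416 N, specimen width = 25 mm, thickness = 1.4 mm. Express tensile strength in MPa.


Cross-section = 25 x 1.4 = 35.0 mm^2
TS = 416 / 35.0 = 11.89 MPa
(1 N/mm^2 = 1 MPa)


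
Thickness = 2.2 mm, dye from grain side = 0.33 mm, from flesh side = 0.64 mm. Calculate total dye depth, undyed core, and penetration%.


Total dyed = 0.33 + 0.64 = 0.97 mm
Undyed core = 2.2 - 0.97 = 1.23 mm
Penetration = 0.97 / 2.2 x 100 = 44.1%


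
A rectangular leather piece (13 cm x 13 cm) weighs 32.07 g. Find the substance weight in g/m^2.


Area = 13 x 13 = 169 cm^2
SW = 32.07 / 169 x 10000 = 1897.6 g/m^2


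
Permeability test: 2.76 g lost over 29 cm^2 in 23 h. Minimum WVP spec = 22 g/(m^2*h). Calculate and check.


WVP = 41.38 g/(m^2*h)
Meets specification: Yes


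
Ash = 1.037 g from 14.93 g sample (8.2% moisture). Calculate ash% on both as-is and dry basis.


As-is ash = 6.95%
Dry-basis ash = 7.57%

As-is ash% = 1.037 / 14.93 x 100 = 6.95%
Dry mass = 14.93 x (100 - 8.2) / 100 = 13.70574 g
Dry-basis ash% = 1.037 / 13.70574 x 100 = 7.57%


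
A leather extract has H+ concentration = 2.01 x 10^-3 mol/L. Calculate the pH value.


pH = 2.70

pH = -log10[H+]
pH = -log10(2.01 x 10^-3) = 2.70


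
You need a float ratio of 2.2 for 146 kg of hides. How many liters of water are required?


321.2 L

Water = hide weight x target ratio
Water = 146 x 2.2 = 321.2 L


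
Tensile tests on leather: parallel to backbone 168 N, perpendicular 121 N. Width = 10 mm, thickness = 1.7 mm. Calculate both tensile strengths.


Parallel = 9.88 N/mm^2
Perpendicular = 7.12 N/mm^2

Area = 10 x 1.7 = 17.0 mm^2
TS (parallel) = 168 / 17.0 = 9.88 N/mm^2
TS (perpendicular) = 121 / 17.0 = 7.12 N/mm^2


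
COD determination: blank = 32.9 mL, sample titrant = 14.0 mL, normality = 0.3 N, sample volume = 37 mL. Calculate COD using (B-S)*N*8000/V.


1225.9 mg/L

COD = (32.9 - 14.0) x 0.3 x 8000 / 37
COD = 18.9 x 0.3 x 8000 / 37
COD = 1225.9 mg/L


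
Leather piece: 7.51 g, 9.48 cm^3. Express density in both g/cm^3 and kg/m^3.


0.792 g/cm^3
792 kg/m^3


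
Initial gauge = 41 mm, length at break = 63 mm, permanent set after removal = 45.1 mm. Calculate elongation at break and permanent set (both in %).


Elongation at break = 53.7%
Permanent set = 10.0%

Elongation at break = (63 - 41) / 41 x 100 = 53.7%
Permanent set = (45.1 - 41) / 41 x 100 = 10.0%


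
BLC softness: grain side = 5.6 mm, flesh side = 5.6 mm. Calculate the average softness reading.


5.60 mm

Average = (5.6 + 5.6) / 2
Average = 5.60 mm


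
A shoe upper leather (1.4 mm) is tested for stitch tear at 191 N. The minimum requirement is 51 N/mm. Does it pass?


STS = 136.4 N/mm
Passes: Yes


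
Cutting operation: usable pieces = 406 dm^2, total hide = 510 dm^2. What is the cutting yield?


79.6%


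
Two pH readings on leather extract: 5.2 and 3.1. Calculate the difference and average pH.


Difference = 2.1
Average pH = 4.15


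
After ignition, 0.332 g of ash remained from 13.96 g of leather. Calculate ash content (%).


Ash% = 0.332 / 13.96 x 100
Ash% = 2.38%


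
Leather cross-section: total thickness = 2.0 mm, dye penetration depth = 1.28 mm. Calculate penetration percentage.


Penetration% = 1.28 / 2.0 x 100
Penetration = 64.0%


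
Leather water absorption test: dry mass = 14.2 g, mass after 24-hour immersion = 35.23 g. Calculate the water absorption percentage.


Water absorbed = 35.23 - 14.2 = 21.03 g
WA% = 21.03 / 14.2 x 100 = 148.1%


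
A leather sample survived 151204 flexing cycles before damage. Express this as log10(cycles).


5.18

log10(151204) = 5.18


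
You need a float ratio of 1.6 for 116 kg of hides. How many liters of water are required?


Water = hide weight x target ratio
Water = 116 x 1.6 = 185.6 L


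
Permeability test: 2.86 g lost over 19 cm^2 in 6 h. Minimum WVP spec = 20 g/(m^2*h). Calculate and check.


WVP = 2.86 / (19 x 6) x 10000 = 250.88 g/(m^2*h)
Minimum: 20 g/(m^2*h)
Meets spec: Yes


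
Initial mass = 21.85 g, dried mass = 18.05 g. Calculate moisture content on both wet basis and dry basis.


Wet basis = 17.4%
Dry basis = 21.1%

Moisture lost = 21.85 - 18.05 = 3.80 g
Wet basis MC = 3.80 / 21.85 x 100 = 17.4%
Dry basis MC = 3.80 / 18.05 x 100 = 21.1%


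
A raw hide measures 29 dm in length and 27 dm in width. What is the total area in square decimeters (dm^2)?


783 dm^2

Area = length x width
Area = 29 x 27 = 783 dm^2


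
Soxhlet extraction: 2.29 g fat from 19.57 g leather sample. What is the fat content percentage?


11.7%


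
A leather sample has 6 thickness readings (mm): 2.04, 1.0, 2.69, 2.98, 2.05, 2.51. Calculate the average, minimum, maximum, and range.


Sum = 13.27
Average = 13.27 / 6 = 2.21 mm
Minimum = 1.0 mm
Maximum = 2.98 mm
Range = 2.98 - 1.0 = 1.98 mm


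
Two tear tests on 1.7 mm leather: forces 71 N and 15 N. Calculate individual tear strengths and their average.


Tear 1 = 41.8 N/mm
Tear 2 = 8.8 N/mm
Average = 25.3 N/mm

Tear 1 = 71 / 1.7 = 41.8 N/mm
Tear 2 = 15 / 1.7 = 8.8 N/mm
Average = (41.8 + 8.8) / 2 = 25.3 N/mm


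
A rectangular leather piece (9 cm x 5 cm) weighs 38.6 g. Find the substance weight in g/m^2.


8577.8 g/m^2

Area = 9 x 5 = 45 cm^2
SW = 38.6 / 45 x 10000 = 8577.8 g/m^2


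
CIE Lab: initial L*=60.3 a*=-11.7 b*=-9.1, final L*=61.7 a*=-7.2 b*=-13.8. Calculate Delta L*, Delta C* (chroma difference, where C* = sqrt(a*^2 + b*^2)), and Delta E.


Delta L* = 61.7 - 60.3 = 1.4
C1* = sqrt((-11.7)^2 + (-9.1)^2) = 14.822
C2* = sqrt((-7.2)^2 + (-13.8)^2) = 15.565
Delta C* = 15.565 - 14.822 = 0.74
Delta E = sqrt((1.4)^2 + (4.5)^2 + (-4.7)^2) = 6.66


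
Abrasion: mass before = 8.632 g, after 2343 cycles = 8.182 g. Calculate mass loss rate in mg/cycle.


0.192 mg/cycle

Mass loss = 8.632 - 8.182 = 0.450 g
Rate = 0.450 / 2343 x 1000 = 0.192 mg/cycle


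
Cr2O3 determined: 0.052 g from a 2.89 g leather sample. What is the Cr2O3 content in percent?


1.80%

Cr2O3% = 0.052 / 2.89 x 100
Cr2O3% = 1.80%


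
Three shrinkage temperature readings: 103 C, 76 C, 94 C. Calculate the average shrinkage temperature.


Average = (103 + 76 + 94) / 3
Average = 273 / 3 = 91.0 C


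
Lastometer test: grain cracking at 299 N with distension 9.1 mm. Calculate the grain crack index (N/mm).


32.9 N/mm

Grain crack index = force / distension
Index = 299 / 9.1 = 32.9 N/mm


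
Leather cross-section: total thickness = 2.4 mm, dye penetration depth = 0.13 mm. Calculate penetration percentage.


Penetration% = 0.13 / 2.4 x 100
Penetration = 5.4%


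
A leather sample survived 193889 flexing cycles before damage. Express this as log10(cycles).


log10(193889) = 5.29


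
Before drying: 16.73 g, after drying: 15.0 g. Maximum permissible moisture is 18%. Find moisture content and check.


MC = (16.73 - 15.0) / 16.73 x 100 = 10.3%
Maximum: 18%
Acceptable: Yes


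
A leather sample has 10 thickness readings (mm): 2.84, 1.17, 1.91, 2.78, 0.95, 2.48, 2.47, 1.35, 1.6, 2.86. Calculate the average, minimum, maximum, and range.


Average = 2.04 mm
Min = 0.95 mm
Max = 2.86 mm
Range = 1.91 mm

Sum = 20.41
Average = 20.41 / 10 = 2.04 mm
Minimum = 0.95 mm
Maximum = 2.86 mm
Range = 2.86 - 0.95 = 1.91 mm


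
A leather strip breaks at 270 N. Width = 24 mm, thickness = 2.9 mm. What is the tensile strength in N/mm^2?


3.88 N/mm^2

Cross-sectional area = 24 x 2.9 = 69.6 mm^2
Tensile strength = 270 / 69.6 = 3.88 N/mm^2


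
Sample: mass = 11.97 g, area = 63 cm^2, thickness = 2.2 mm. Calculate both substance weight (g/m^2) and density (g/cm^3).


Substance weight = 1900.0 g/m^2
Density = 0.864 g/cm^3


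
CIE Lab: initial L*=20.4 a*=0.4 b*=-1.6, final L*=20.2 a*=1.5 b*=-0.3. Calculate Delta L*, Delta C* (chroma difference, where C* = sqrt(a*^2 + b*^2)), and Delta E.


Delta L* = 20.2 - 20.4 = -0.2
C1* = sqrt((0.4)^2 + (-1.6)^2) = 1.649
C2* = sqrt((1.5)^2 + (-0.3)^2) = 1.530
Delta C* = 1.530 - 1.649 = -0.12
Delta E = sqrt((-0.2)^2 + (1.1)^2 + (1.3)^2) = 1.71


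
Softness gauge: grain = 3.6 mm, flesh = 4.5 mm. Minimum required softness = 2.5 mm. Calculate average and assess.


Average softness = 4.05 mm
Meets requirement: Yes


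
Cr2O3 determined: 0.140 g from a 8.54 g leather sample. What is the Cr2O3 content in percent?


Cr2O3% = 0.140 / 8.54 x 100
Cr2O3% = 1.64%


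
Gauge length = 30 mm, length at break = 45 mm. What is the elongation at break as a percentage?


Extension = 45 - 30 = 15 mm
Elongation = 15 / 30 x 100 = 50.0%


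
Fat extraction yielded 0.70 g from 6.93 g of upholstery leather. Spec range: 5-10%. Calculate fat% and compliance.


Fat% = 0.70 / 6.93 x 100 = 10.1%
Spec range: 5-10%
Compliant: No


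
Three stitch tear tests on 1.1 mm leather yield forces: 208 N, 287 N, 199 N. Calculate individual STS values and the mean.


STS1 = 208 / 1.1 = 189.1 N/mm
STS2 = 287 / 1.1 = 260.9 N/mm
STS3 = 199 / 1.1 = 180.9 N/mm
Mean = (189.1 + 260.9 + 180.9) / 3 = 210.3 N/mm


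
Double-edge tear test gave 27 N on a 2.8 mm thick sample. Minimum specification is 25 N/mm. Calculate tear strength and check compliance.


Tear strength = 9.6 N/mm
Compliant: No


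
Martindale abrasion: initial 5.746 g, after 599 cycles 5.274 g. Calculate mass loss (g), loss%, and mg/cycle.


Mass loss = 0.472 g
Loss = 8.21%
Rate = 0.788 mg/cycle

Loss = 5.746 - 5.274 = 0.472 g
Loss% = 0.472 / 5.746 x 100 = 8.21%
Rate = 0.472 / 599 x 1000 = 0.788 mg/cycle


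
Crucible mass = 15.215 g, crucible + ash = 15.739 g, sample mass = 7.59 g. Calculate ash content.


Ash mass = 15.739 - 15.215 = 0.524 g
Ash% = 0.524 / 7.59 x 100 = 6.90%


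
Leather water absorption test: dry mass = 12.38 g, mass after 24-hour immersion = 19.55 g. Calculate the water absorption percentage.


Water absorbed = 19.55 - 12.38 = 7.17 g
WA% = 7.17 / 12.38 x 100 = 57.9%


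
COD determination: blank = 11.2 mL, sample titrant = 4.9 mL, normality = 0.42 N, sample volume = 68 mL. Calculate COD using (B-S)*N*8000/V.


COD = (11.2 - 4.9) x 0.42 x 8000 / 68
COD = 6.3 x 0.42 x 8000 / 68
COD = 311.3 mg/L


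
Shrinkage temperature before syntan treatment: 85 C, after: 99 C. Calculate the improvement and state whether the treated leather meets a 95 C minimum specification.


Improvement = 99 - 85 = 14 C
Spec check: 99 C >= 95 C? Yes


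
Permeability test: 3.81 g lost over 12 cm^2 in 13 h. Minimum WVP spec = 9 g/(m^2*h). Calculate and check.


WVP = 244.23 g/(m^2*h)
Meets specification: Yes

WVP = 3.81 / (12 x 13) x 10000 = 244.23 g/(m^2*h)
Minimum: 9 g/(m^2*h)
Meets spec: Yes


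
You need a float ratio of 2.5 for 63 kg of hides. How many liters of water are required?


157.5 L


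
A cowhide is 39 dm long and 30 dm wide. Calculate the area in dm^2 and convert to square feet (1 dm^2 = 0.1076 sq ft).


1170 dm^2
125.89 sq ft

Area = 39 x 30 = 1170 dm^2
Conversion: 1170 x 0.1076 = 125.89 sq ft


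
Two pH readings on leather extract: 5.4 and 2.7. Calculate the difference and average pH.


Difference = 2.7
Average pH = 4.05

Difference = |5.4 - 2.7| = 2.7
Average = (5.4 + 2.7) / 2 = 4.05


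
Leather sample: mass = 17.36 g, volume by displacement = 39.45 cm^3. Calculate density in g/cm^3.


0.440 g/cm^3

Density = mass / volume
Density = 17.36 / 39.45 = 0.440 g/cm^3


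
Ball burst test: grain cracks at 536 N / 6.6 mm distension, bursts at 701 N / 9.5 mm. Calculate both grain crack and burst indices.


Crack index = 536 / 6.6 = 81.2 N/mm
Burst index = 701 / 9.5 = 73.8 N/mm


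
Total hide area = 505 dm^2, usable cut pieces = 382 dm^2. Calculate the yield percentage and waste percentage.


Yield = 75.6%
Waste = 24.4%


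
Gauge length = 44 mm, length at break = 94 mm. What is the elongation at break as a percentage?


Extension = 94 - 44 = 50 mm
Elongation = 50 / 44 x 100 = 113.6%


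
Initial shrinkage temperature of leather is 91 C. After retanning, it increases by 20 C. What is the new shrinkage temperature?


New Ts = 91 + 20 = 111 C


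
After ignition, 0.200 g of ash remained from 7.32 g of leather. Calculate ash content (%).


Ash% = 0.200 / 7.32 x 100
Ash% = 2.73%


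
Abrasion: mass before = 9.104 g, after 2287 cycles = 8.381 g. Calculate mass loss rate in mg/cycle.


0.316 mg/cycle

Mass loss = 9.104 - 8.381 = 0.723 g
Rate = 0.723 / 2287 x 1000 = 0.316 mg/cycle


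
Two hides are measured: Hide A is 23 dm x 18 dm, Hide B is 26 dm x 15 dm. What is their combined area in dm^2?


804 dm^2

Hide A area = 23 x 18 = 414 dm^2
Hide B area = 26 x 15 = 390 dm^2
Total = 414 + 390 = 804 dm^2


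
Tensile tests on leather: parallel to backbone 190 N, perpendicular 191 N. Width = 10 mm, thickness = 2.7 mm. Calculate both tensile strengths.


Parallel = 7.04 N/mm^2
Perpendicular = 7.07 N/mm^2

Area = 10 x 2.7 = 27.0 mm^2
TS (parallel) = 190 / 27.0 = 7.04 N/mm^2
TS (perpendicular) = 191 / 27.0 = 7.07 N/mm^2


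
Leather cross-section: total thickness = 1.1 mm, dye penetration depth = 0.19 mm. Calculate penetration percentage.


17.3%


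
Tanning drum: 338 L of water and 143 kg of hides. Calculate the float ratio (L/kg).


Float ratio = water / hide weight
Ratio = 338 / 143 = 2.4


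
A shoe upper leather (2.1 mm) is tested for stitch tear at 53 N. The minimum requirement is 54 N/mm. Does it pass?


STS = 25.2 N/mm
Passes: No

STS = 53 / 2.1 = 25.2 N/mm
Minimum required: 54 N/mm
Passes: No


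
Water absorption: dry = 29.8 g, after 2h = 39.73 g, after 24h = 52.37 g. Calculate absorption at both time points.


2h absorption = 33.3%
24h absorption = 75.7%

WA (2h) = (39.73 - 29.8) / 29.8 x 100 = 33.3%
WA (24h) = (52.37 - 29.8) / 29.8 x 100 = 75.7%


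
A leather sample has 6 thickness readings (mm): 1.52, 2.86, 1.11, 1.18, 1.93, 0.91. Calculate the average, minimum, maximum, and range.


Sum = 9.51
Average = 9.51 / 6 = 1.59 mm
Minimum = 0.91 mm
Maximum = 2.86 mm
Range = 2.86 - 0.91 = 1.95 mm


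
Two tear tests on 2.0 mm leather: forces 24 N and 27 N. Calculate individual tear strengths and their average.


Tear 1 = 12.0 N/mm
Tear 2 = 13.5 N/mm
Average = 12.8 N/mm


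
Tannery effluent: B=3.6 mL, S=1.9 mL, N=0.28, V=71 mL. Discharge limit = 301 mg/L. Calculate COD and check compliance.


COD = 53.6 mg/L
Compliant: Yes

COD = (3.6 - 1.9) x 0.28 x 8000 / 71 = 53.6 mg/L
Limit: 301 mg/L
Compliant: Yes


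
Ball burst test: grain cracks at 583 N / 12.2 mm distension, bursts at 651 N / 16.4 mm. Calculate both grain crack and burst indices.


Crack index = 47.8 N/mm
Burst index = 39.7 N/mm

Crack index = 583 / 12.2 = 47.8 N/mm
Burst index = 651 / 16.4 = 39.7 N/mm


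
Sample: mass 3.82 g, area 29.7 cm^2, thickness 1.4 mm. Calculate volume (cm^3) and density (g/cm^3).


Thickness in cm = 1.4 / 10 = 0.14 cm
Volume = 29.7 x 0.14 = 4.158 cm^3
Density = 3.82 / 4.158 = 0.919 g/cm^3


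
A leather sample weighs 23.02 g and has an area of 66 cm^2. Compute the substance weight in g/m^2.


3487.9 g/m^2


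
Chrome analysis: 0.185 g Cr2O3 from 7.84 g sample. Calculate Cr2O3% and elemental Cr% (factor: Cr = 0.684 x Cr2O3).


Cr2O3 = 2.36%
Cr = 1.61%


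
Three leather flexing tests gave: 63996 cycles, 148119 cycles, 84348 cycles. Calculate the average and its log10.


Average = (63996 + 148119 + 84348) / 3 = 98821 cycles
log10(98821) = 4.99


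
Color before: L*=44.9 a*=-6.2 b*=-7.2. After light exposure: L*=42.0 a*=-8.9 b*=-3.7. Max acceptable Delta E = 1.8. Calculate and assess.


dL = -2.9, da = -2.7, db = 3.5
dE = sqrt((-2.9)^2 + (-2.7)^2 + (3.5)^2) = 5.29
Max = 1.8
Passes: No


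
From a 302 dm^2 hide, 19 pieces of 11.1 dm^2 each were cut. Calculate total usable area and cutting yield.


Total usable = 19 x 11.1 = 210.9 dm^2
Yield = 210.9 / 302 x 100 = 69.8%


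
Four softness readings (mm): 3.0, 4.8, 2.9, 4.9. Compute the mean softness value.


3.90 mm

Sum = 3.0 + 4.8 + 2.9 + 4.9
Mean = 15.6 / 4 = 3.90 mm


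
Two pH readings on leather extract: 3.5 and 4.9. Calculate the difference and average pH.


Difference = |3.5 - 4.9| = 1.4
Average = (3.5 + 4.9) / 2 = 4.20


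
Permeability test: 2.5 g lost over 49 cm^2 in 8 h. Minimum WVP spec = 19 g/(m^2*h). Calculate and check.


WVP = 2.5 / (49 x 8) x 10000 = 63.78 g/(m^2*h)
Minimum: 19 g/(m^2*h)
Meets spec: Yes


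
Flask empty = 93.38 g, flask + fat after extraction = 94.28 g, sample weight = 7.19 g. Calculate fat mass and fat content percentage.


Fat mass = 94.28 - 93.38 = 0.90 g
Fat% = 0.90 / 7.19 x 100 = 12.5%


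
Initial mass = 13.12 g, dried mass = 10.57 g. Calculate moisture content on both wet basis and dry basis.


Wet basis = 19.4%
Dry basis = 24.1%

Moisture lost = 13.12 - 10.57 = 2.55 g
Wet basis MC = 2.55 / 13.12 x 100 = 19.4%
Dry basis MC = 2.55 / 10.57 x 100 = 24.1%


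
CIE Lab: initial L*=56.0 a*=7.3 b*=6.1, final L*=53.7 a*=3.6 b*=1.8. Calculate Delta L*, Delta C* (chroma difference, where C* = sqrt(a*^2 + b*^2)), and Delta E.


Delta L* = -2.3
Delta C* = -5.49
Delta E = 6.12

Delta L* = 53.7 - 56.0 = -2.3
C1* = sqrt((7.3)^2 + (6.1)^2) = 9.513
C2* = sqrt((3.6)^2 + (1.8)^2) = 4.025
Delta C* = 4.025 - 9.513 = -5.49
Delta E = sqrt((-2.3)^2 + (-3.7)^2 + (-4.3)^2) = 6.12


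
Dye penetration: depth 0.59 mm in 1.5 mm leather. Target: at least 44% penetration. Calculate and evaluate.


Penetration = 0.59 / 1.5 x 100 = 39.3%
Target: 44%
Meets target: No


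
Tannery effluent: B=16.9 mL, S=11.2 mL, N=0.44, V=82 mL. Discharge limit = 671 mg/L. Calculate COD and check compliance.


COD = 244.7 mg/L
Compliant: Yes

COD = (16.9 - 11.2) x 0.44 x 8000 / 82 = 244.7 mg/L
Limit: 671 mg/L
Compliant: Yes


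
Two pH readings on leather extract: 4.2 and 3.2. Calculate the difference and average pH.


Difference = |4.2 - 3.2| = 1.0
Average = (4.2 + 3.2) / 2 = 3.70


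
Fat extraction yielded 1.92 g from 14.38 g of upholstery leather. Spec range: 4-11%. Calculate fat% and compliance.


Fat% = 1.92 / 14.38 x 100 = 13.4%
Spec range: 4-11%
Compliant: No


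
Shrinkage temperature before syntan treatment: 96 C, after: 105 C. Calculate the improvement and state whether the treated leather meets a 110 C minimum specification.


Improvement = 105 - 96 = 9 C
Spec check: 105 C >= 110 C? No


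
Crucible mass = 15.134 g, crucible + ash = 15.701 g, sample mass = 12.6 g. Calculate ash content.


Ash mass = 0.567 g
Ash content = 4.50%

Ash mass = 15.701 - 15.134 = 0.567 g
Ash% = 0.567 / 12.6 x 100 = 4.50%


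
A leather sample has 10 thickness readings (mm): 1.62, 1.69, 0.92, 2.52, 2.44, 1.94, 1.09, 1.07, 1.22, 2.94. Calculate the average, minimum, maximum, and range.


Sum = 17.45
Average = 17.45 / 10 = 1.75 mm
Minimum = 0.92 mm
Maximum = 2.94 mm
Range = 2.94 - 0.92 = 2.02 mm


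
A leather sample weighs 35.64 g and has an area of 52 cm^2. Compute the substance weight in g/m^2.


Substance weight = mass / area x 10000
SW = 35.64 / 52 x 10000
SW = 6853.8 g/m^2


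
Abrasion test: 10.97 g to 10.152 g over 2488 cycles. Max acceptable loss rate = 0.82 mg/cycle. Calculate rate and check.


Loss = 10.97 - 10.152 = 0.818 g
Rate = 0.818 g / 2488 cycles x 1000 = 0.329 mg/cycle
Max = 0.82 mg/cycle
Passes: Yes


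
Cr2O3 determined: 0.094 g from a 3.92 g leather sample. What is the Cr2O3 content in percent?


Cr2O3% = 0.094 / 3.92 x 100
Cr2O3% = 2.40%


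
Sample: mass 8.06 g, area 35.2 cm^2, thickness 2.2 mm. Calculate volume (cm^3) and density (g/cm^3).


Volume = 7.744 cm^3
Density = 1.041 g/cm^3

Thickness in cm = 2.2 / 10 = 0.22 cm
Volume = 35.2 x 0.22 = 7.744 cm^3
Density = 8.06 / 7.744 = 1.041 g/cm^3


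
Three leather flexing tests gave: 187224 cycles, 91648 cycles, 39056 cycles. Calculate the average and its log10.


Average = (187224 + 91648 + 39056) / 3 = 105976 cycles
log10(105976) = 5.03


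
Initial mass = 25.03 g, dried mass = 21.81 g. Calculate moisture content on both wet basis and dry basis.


Moisture lost = 25.03 - 21.81 = 3.22 g
Wet basis MC = 3.22 / 25.03 x 100 = 12.9%
Dry basis MC = 3.22 / 21.81 x 100 = 14.8%


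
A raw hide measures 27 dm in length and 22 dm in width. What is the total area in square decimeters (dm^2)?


594 dm^2

Area = length x width
Area = 27 x 22 = 594 dm^2


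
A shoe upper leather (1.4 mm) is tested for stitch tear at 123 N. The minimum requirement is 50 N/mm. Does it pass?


STS = 123 / 1.4 = 87.9 N/mm
Minimum required: 50 N/mm
Passes: Yes


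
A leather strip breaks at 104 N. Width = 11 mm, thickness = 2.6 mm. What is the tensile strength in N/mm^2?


3.64 N/mm^2

Cross-sectional area = 11 x 2.6 = 28.6 mm^2
Tensile strength = 104 / 28.6 = 3.64 N/mm^2


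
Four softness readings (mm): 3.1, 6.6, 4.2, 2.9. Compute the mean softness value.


4.20 mm


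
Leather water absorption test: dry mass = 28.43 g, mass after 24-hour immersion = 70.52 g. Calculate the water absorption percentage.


148.0%

Water absorbed = 70.52 - 28.43 = 42.09 g
WA% = 42.09 / 28.43 x 100 = 148.0%


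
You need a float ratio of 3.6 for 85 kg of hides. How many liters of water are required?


Water = hide weight x target ratio
Water = 85 x 3.6 = 306.0 L


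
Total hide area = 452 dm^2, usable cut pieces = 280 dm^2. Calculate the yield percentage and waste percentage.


Yield = 61.9%
Waste = 38.1%

Yield = 280 / 452 x 100 = 61.9%
Waste = 452 - 280 = 172 dm^2
Waste% = 100 - 61.9 = 38.1%


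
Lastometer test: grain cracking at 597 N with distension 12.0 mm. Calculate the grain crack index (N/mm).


49.8 N/mm


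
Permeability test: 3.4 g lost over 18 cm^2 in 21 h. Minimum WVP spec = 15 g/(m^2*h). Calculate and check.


WVP = 3.4 / (18 x 21) x 10000 = 89.95 g/(m^2*h)
Minimum: 15 g/(m^2*h)
Meets spec: Yes


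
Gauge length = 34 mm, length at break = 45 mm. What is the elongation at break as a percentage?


Extension = 45 - 34 = 11 mm
Elongation = 11 / 34 x 100 = 32.4%


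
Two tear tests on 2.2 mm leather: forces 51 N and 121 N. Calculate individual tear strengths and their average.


Tear 1 = 51 / 2.2 = 23.2 N/mm
Tear 2 = 121 / 2.2 = 55.0 N/mm
Average = (23.2 + 55.0) / 2 = 39.1 N/mm


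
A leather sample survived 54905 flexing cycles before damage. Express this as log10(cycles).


4.74

log10(54905) = 4.74


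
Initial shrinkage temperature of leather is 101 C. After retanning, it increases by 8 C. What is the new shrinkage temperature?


New Ts = 101 + 8 = 109 C


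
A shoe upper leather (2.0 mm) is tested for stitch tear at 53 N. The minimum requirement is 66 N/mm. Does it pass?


STS = 26.5 N/mm
Passes: No

STS = 53 / 2.0 = 26.5 N/mm
Minimum required: 66 N/mm
Passes: No


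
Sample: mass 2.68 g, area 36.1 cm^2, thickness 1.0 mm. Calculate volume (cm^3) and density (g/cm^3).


Thickness in cm = 1.0 / 10 = 0.10 cm
Volume = 36.1 x 0.10 = 3.610 cm^3
Density = 2.68 / 3.610 = 0.742 g/cm^3


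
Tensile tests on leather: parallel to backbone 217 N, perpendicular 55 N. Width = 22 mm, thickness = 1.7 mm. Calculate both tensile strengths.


Area = 22 x 1.7 = 37.4 mm^2
TS (parallel) = 217 / 37.4 = 5.80 N/mm^2
TS (perpendicular) = 55 / 37.4 = 1.47 N/mm^2


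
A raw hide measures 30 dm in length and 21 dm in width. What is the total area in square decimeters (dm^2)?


Area = length x width
Area = 30 x 21 = 630 dm^2


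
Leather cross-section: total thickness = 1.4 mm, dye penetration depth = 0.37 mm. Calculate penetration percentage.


26.4%


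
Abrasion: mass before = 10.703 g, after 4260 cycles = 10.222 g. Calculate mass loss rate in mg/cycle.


0.113 mg/cycle

Mass loss = 10.703 - 10.222 = 0.481 g
Rate = 0.481 / 4260 x 1000 = 0.113 mg/cycle


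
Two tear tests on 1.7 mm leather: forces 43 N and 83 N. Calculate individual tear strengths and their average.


Tear 1 = 43 / 1.7 = 25.3 N/mm
Tear 2 = 83 / 1.7 = 48.8 N/mm
Average = (25.3 + 48.8) / 2 = 37.1 N/mm


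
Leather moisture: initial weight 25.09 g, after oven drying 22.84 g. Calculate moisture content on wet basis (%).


Moisture = 25.09 - 22.84 = 2.25 g
MC = 2.25 / 25.09 x 100 = 9.0%


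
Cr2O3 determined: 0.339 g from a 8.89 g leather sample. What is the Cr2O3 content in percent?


Cr2O3% = 0.339 / 8.89 x 100
Cr2O3% = 3.81%


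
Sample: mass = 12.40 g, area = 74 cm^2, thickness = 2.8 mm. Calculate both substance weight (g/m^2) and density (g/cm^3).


SW = 12.40 / 74 x 10000 = 1675.7 g/m^2
Volume = 74 x 2.8 / 10 = 20.72 cm^3
Density = 12.40 / 20.72 = 0.598 g/cm^3


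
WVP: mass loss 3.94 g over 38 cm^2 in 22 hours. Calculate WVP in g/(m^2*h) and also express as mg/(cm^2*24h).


WVP = 3.94 / (38 x 22) x 10000 = 47.13 g/(m^2*h)
Mass loss in mg = 3.94 x 1000 = 3940 mg
Per cm^2 per 24h in mg: 3940 x 24 / (38 x 22) = 94560 / 836 = 113.11 mg/(cm^2*24h)


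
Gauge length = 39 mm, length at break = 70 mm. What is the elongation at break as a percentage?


79.5%


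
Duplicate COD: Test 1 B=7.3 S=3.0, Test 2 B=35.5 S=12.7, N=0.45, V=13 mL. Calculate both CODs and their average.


COD1 = (7.3 - 3.0) x 0.45 x 8000 / 13 = 1190.8 mg/L
COD2 = (35.5 - 12.7) x 0.45 x 8000 / 13 = 6313.8 mg/L
Average = (1190.8 + 6313.8) / 2 = 3752.3 mg/L


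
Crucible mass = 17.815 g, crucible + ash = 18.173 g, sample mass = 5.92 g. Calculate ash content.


Ash mass = 0.358 g
Ash content = 6.05%


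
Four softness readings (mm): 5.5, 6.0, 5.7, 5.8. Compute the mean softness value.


Sum = 5.5 + 6.0 + 5.7 + 5.8
Mean = 23.0 / 4 = 5.75 mm


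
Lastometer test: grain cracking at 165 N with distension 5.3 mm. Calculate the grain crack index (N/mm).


Grain crack index = force / distension
Index = 165 / 5.3 = 31.1 N/mm


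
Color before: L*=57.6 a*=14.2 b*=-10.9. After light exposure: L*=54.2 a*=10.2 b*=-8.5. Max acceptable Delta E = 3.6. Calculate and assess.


Delta E = 5.77
Passes: No

dL = -3.4, da = -4.0, db = 2.4
dE = sqrt((-3.4)^2 + (-4.0)^2 + (2.4)^2) = 5.77
Max = 3.6
Passes: No


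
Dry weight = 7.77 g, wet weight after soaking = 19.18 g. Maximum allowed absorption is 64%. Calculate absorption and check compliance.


Absorption = 146.8%
Compliant: No


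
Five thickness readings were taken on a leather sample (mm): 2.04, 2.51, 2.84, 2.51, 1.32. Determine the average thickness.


Sum = 2.04 + 2.51 + 2.84 + 2.51 + 1.32 = 11.22
Average = 11.22 / 5 = 2.24 mm


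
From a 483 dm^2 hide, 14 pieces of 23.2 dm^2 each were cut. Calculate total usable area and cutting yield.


Total usable = 14 x 23.2 = 324.8 dm^2
Yield = 324.8 / 483 x 100 = 67.2%


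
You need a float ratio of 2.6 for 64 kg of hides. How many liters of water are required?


Water = hide weight x target ratio
Water = 64 x 2.6 = 166.4 L


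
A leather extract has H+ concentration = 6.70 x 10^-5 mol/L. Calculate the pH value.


pH = -log10[H+]
pH = -log10(6.70 x 10^-5) = 4.17


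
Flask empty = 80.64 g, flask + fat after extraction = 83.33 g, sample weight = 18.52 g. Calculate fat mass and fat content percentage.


Fat mass = 83.33 - 80.64 = 2.69 g
Fat% = 2.69 / 18.52 x 100 = 14.5%


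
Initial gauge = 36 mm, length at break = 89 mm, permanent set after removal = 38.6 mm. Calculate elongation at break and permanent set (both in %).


Elongation at break = 147.2%
Permanent set = 7.2%


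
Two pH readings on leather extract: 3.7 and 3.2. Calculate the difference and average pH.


Difference = |3.7 - 3.2| = 0.5
Average = (3.7 + 3.2) / 2 = 3.45


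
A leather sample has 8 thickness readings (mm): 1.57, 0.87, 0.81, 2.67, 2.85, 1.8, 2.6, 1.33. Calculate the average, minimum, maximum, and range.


Average = 1.81 mm
Min = 0.81 mm
Max = 2.85 mm
Range = 2.04 mm


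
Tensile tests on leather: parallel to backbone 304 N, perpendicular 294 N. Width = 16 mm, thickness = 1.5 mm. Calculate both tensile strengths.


Area = 16 x 1.5 = 24.0 mm^2
TS (parallel) = 304 / 24.0 = 12.67 N/mm^2
TS (perpendicular) = 294 / 24.0 = 12.25 N/mm^2


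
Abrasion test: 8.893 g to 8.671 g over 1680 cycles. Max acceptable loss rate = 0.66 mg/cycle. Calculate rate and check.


Rate = 0.132 mg/cycle
Passes: Yes

Loss = 8.893 - 8.671 = 0.222 g
Rate = 0.222 g / 1680 cycles x 1000 = 0.132 mg/cycle
Max = 0.66 mg/cycle
Passes: Yes


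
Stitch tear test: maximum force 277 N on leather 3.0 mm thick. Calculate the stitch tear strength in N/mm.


92.3 N/mm

Stitch tear strength = force / thickness
STS = 277 / 3.0 = 92.3 N/mm
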